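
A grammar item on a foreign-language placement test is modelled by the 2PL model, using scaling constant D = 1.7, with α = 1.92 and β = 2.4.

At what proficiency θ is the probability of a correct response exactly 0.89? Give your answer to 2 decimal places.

P(θ) = 1 / (1 + exp(−D·α(θ − β)))
logit = ln(0.8900/0.1100) = 2.0907
θ = β + logit/(1.7·α) = 2.4 + 2.0907/3.2640 = 3.0405

3.04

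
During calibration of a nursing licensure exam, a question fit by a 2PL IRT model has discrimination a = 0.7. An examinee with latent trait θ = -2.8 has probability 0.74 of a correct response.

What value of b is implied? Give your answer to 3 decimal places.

P(θ) = 1 / (1 + exp(−a(θ − b)))
logit(0.74) = ln(0.74/0.26) = 1.0460
b = θ − logit/(a) = -2.8 − 1.0460/0.7000 = -4.2942

-4.294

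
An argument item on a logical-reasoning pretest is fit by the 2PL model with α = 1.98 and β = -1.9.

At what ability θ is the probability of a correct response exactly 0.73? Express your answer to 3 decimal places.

-1.398

P(θ) = 1 / (1 + exp(−α(θ − β)))
logit = ln(0.7300/0.2700) = 0.9946
θ = β + logit/(α) = -1.9 + 0.9946/1.9800 = -1.3977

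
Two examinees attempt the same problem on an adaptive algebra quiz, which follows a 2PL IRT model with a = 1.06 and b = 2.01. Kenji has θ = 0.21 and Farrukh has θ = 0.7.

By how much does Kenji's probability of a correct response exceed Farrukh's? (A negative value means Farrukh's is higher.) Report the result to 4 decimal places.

-0.0704

P(θ) = 1 / (1 + exp(−a(θ − b)))
P(Kenji) = 0.1292  [exponent -1.9080]
P(Farrukh) = 0.1996  [exponent -1.3886]
Difference = 0.1292 − 0.1996 = -0.0704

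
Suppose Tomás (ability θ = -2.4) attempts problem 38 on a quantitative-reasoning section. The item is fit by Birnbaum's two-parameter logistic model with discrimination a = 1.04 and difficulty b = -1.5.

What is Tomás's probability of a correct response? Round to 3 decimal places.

P(θ) = 1 / (1 + exp(−a(θ − b)))
Exponent: 1.04 × (-2.4 − (-1.5)) = -0.9360
1/(1 + e^{0.9360}) = 0.2817

0.282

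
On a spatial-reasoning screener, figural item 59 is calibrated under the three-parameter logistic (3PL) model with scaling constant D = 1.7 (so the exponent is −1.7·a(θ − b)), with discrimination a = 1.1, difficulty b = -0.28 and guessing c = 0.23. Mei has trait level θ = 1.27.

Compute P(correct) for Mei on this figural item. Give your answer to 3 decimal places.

P(θ) = c + (1 − c) · 1 / (1 + exp(−D·a(θ − b)))
Exponent: 1.7 × 1.1 × (1.27 − (-0.28)) = 2.8985
1/(1 + e^{-2.8985}) = 0.9478
P = 0.23 + 0.77 × 0.9478 = 0.9598

0.960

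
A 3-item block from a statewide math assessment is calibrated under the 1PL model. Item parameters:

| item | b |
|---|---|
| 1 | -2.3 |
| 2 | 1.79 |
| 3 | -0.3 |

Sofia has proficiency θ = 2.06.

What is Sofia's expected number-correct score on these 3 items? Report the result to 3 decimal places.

P(θ) = 1 / (1 + exp(−(θ − b)))
P_1 = 1/(1+e^{-4.3600}) = 0.9874
P_2 = 1/(1+e^{-0.2700}) = 0.5671
P_3 = 1/(1+e^{-2.3600}) = 0.9137
E[score] = 0.9874 + 0.5671 + 0.9137 = 2.4682

2.468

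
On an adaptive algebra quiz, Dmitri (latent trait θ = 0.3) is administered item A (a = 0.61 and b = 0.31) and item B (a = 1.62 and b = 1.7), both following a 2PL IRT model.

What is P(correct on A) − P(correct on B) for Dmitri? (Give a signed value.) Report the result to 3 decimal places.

P(θ) = 1 / (1 + exp(−a(θ − b)))
P_A = 0.4985
P_B = 0.0938
P_A − P_B = 0.4047

0.405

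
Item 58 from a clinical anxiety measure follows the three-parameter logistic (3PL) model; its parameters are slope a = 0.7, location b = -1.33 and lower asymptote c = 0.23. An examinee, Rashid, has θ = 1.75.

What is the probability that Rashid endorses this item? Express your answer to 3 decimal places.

P(θ) = c + (1 − c) · 1 / (1 + exp(−a(θ − b)))
Exponent: 0.7 × (1.75 − (-1.33)) = 2.1560
1/(1 + e^{-2.1560}) = 0.8962
P = 0.23 + 0.77 × 0.8962 = 0.9201

0.920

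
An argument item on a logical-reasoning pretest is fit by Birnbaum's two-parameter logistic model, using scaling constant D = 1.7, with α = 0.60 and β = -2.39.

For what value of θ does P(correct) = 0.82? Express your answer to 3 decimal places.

-0.903

P(θ) = 1 / (1 + exp(−D·α(θ − β)))
logit = ln(0.8200/0.1800) = 1.5163
θ = β + logit/(1.7·α) = -2.39 + 1.5163/1.0200 = -0.9034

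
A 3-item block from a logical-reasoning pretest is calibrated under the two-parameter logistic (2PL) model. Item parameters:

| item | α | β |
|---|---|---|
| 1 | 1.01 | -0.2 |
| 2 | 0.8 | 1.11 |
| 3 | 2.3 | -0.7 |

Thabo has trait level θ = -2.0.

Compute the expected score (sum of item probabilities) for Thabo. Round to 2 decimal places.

0.26

P(θ) = 1 / (1 + exp(−α(θ − β)))
P_1 = 1/(1+e^{1.8180}) = 0.1397
P_2 = 1/(1+e^{2.4880}) = 0.0767
P_3 = 1/(1+e^{2.9900}) = 0.0479
E[score] = 0.1397 + 0.0767 + 0.0479 = 0.2643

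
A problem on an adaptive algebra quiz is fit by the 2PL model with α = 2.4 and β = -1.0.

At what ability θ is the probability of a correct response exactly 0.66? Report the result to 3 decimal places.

-0.724

P(θ) = 1 / (1 + exp(−α(θ − β)))
logit = ln(0.6600/0.3400) = 0.6633
θ = β + logit/(α) = -1.0 + 0.6633/2.4000 = -0.7236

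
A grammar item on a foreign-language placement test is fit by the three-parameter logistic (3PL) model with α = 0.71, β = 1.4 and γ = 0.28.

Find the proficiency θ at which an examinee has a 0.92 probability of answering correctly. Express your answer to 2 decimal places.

P(θ) = γ + (1 − γ) · 1 / (1 + exp(−α(θ − β)))
Remove guessing floor: (0.92 − 0.28)/(1 − 0.28) = 0.8889
logit = ln(0.8889/0.1111) = 2.0794
θ = β + logit/(α) = 1.4 + 2.0794/0.7100 = 4.3288

4.33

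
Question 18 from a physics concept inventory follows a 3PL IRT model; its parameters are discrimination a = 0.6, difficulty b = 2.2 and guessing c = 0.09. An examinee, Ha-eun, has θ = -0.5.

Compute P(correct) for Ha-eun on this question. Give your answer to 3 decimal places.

0.240

P(θ) = c + (1 − c) · 1 / (1 + exp(−a(θ − b)))
Exponent: 0.6 × (-0.5 − 2.2) = -1.6200
1/(1 + e^{1.6200}) = 0.1652
P = 0.09 + 0.91 × 0.1652 = 0.2403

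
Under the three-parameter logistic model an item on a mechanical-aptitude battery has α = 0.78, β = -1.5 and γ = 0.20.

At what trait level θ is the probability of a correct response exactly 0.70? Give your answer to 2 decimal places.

P(θ) = γ + (1 − γ) · 1 / (1 + exp(−α(θ − β)))
Remove guessing floor: (0.70 − 0.20)/(1 − 0.20) = 0.6250
logit = ln(0.6250/0.3750) = 0.5108
θ = β + logit/(α) = -1.5 + 0.5108/0.7800 = -0.8451

-0.85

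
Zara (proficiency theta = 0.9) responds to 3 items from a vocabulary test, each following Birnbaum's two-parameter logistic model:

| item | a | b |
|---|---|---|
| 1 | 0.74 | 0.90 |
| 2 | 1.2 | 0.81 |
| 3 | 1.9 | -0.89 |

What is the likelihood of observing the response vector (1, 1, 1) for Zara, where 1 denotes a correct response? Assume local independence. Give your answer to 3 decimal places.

P(theta) = 1 / (1 + exp(−a(theta − b)))
P_1 = 1/(1+e^{0.0000}) = 0.5000
P_2 = 1/(1+e^{-0.1080}) = 0.5270
P_3 = 1/(1+e^{-3.4010}) = 0.9677
L = P_1 × P_2 × P_3 = 0.5000 × 0.5270 × 0.9677 = 0.25499

0.255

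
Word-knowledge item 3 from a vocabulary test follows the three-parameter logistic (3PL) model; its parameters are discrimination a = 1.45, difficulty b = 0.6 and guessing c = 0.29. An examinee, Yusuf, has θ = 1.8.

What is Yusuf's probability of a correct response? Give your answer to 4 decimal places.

P(θ) = c + (1 − c) · 1 / (1 + exp(−a(θ − b)))
Exponent: 1.45 × (1.8 − 0.6) = 1.7400
1/(1 + e^{-1.7400}) = 0.8507
P = 0.29 + 0.71 × 0.8507 = 0.8940

0.8940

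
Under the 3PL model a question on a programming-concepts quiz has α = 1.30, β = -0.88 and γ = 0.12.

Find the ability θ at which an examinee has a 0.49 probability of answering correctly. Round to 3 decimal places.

-1.127

P(θ) = γ + (1 − γ) · 1 / (1 + exp(−α(θ − β)))
Remove guessing floor: (0.49 − 0.12)/(1 − 0.12) = 0.4205
logit = ln(0.4205/0.5795) = -0.3209
θ = β + logit/(α) = -0.88 + (-0.3209)/1.3000 = -1.1269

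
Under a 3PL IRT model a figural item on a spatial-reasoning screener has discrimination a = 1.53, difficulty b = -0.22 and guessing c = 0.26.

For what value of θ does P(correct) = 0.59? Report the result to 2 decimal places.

P(θ) = c + (1 − c) · 1 / (1 + exp(−a(θ − b)))
Remove guessing floor: (0.59 − 0.26)/(1 − 0.26) = 0.4459
logit = ln(0.4459/0.5541) = -0.2171
θ = b + logit/(a) = -0.22 + (-0.2171)/1.5300 = -0.3619

-0.36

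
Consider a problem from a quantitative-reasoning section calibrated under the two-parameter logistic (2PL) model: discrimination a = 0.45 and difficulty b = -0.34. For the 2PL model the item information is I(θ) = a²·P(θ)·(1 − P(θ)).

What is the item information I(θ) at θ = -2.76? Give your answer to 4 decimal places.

P = 1/(1+e^{1.0890}) = 0.2518
P(1−P) = 0.2518 × 0.7482 = 0.1884
I = a² × P(1−P) = 0.45² × 0.1884 = 0.03815

0.0382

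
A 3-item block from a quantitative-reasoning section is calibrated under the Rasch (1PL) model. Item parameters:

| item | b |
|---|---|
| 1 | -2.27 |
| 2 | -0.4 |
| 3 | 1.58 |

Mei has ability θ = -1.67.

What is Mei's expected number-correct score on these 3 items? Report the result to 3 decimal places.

P(θ) = 1 / (1 + exp(−(θ − b)))
P_1 = 1/(1+e^{-0.6000}) = 0.6457
P_2 = 1/(1+e^{1.2700}) = 0.2193
P_3 = 1/(1+e^{3.2500}) = 0.0373
E[score] = 0.6457 + 0.2193 + 0.0373 = 0.9022

0.902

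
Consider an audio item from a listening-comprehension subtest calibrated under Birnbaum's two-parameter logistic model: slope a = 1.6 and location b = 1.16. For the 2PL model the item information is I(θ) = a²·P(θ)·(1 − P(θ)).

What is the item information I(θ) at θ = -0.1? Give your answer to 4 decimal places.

0.2655

P = 1/(1+e^{2.0160}) = 0.1175
P(1−P) = 0.1175 × 0.8825 = 0.1037
I = a² × P(1−P) = 1.6² × 0.1037 = 0.26552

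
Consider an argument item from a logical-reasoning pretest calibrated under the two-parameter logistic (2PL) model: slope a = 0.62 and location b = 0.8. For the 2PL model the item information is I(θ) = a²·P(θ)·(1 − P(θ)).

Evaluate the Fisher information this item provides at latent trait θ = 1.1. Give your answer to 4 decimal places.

P = 1/(1+e^{-0.1860}) = 0.5464
P(1−P) = 0.5464 × 0.4536 = 0.2479
I = a² × P(1−P) = 0.62² × 0.2479 = 0.09527

0.0953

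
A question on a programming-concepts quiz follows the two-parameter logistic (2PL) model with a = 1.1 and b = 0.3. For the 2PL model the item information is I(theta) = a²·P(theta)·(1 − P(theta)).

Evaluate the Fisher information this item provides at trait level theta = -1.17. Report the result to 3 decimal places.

0.167

P = 1/(1+e^{1.6170}) = 0.1656
P(1−P) = 0.1656 × 0.8344 = 0.1382
I = a² × P(1−P) = 1.1² × 0.1382 = 0.16721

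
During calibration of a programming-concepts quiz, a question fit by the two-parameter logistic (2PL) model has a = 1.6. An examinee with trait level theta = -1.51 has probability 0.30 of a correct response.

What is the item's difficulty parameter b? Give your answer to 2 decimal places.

-0.98

P(theta) = 1 / (1 + exp(−a(theta − b)))
logit(0.30) = ln(0.30/0.70) = -0.8473
b = theta − logit/(a) = -1.51 − (-0.8473)/1.6000 = -0.9804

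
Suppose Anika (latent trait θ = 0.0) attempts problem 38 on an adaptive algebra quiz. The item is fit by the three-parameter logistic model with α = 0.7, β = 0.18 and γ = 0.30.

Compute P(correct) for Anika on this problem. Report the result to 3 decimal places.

P(θ) = γ + (1 − γ) · 1 / (1 + exp(−α(θ − β)))
Exponent: 0.7 × (0.0 − 0.18) = -0.1260
1/(1 + e^{0.1260}) = 0.4685
P = 0.30 + 0.70 × 0.4685 = 0.6280

0.628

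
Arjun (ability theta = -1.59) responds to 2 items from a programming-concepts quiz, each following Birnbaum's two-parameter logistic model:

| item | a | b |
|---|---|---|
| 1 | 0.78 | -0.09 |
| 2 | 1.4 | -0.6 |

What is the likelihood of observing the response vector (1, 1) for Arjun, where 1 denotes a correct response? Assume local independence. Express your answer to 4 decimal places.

0.0474

P(theta) = 1 / (1 + exp(−a(theta − b)))
P_1 = 1/(1+e^{1.1700}) = 0.2369
P_2 = 1/(1+e^{1.3860}) = 0.2000
L = P_1 × P_2 = 0.2369 × 0.2000 = 0.04738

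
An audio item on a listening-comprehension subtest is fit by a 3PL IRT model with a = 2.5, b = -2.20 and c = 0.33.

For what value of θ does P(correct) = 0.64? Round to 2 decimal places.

P(θ) = c + (1 − c) · 1 / (1 + exp(−a(θ − b)))
Remove guessing floor: (0.64 − 0.33)/(1 − 0.33) = 0.4627
logit = ln(0.4627/0.5373) = -0.1495
θ = b + logit/(a) = -2.20 + (-0.1495)/2.5000 = -2.2598

-2.26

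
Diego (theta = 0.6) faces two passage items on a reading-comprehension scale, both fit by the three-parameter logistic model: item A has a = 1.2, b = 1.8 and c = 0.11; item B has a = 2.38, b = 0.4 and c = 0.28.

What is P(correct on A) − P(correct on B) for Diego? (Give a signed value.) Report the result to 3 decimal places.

-0.444

P(theta) = c + (1 − c) · 1 / (1 + exp(−a(theta − b)))
P_A = 0.2805
P_B = 0.7241
P_A − P_B = -0.4436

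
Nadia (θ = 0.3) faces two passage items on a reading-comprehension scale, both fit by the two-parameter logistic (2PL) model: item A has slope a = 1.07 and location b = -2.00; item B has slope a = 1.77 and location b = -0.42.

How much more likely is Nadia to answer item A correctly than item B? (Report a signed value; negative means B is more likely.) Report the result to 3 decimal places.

0.140

P(θ) = 1 / (1 + exp(−a(θ − b)))
P_A = 0.9214
P_B = 0.7815
P_A − P_B = 0.1399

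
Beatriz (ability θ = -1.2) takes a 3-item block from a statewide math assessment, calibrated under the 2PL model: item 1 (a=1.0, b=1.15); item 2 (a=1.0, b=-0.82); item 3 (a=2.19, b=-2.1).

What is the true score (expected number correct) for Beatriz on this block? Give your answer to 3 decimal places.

1.371

P(θ) = 1 / (1 + exp(−a(θ − b)))
P_1 = 1/(1+e^{2.3500}) = 0.0871
P_2 = 1/(1+e^{0.3800}) = 0.4061
P_3 = 1/(1+e^{-1.9710}) = 0.8777
E[score] = 0.0871 + 0.4061 + 0.8777 = 1.3709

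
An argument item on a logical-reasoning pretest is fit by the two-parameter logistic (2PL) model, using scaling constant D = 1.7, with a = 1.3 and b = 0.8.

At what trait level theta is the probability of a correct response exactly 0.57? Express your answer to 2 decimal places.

0.93

P(theta) = 1 / (1 + exp(−D·a(theta − b)))
logit = ln(0.5700/0.4300) = 0.2819
theta = b + logit/(1.7·a) = 0.8 + 0.2819/2.2100 = 0.9275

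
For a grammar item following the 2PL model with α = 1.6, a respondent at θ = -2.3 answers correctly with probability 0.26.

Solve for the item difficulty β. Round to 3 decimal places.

-1.646

P(θ) = 1 / (1 + exp(−α(θ − β)))
logit(0.26) = ln(0.26/0.74) = -1.0460
β = θ − logit/(α) = -2.3 − (-1.0460)/1.6000 = -1.6463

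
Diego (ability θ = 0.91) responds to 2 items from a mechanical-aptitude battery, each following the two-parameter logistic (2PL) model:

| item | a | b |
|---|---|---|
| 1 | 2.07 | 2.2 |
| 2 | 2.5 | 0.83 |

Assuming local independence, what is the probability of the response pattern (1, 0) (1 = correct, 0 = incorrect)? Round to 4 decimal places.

0.0291

P(θ) = 1 / (1 + exp(−a(θ − b)))
P_1 = 1/(1+e^{2.6703}) = 0.0647
P_2 = 1/(1+e^{-0.2000}) = 0.5498
L = P_1 × (1−P_2) = 0.0647 × 0.4502 = 0.02915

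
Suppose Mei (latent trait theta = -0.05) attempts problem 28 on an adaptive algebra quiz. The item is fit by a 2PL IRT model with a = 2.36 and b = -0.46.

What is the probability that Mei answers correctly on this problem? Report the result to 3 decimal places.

P(theta) = 1 / (1 + exp(−a(theta − b)))
Exponent: 2.36 × (-0.05 − (-0.46)) = 0.9676
1/(1 + e^{-0.9676}) = 0.7246

0.725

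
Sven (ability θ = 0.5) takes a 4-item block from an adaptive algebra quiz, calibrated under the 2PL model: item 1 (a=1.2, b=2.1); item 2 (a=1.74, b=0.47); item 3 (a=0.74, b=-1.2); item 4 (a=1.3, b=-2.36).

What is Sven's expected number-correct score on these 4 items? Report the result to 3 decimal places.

P(θ) = 1 / (1 + exp(−a(θ − b)))
P_1 = 1/(1+e^{1.9200}) = 0.1279
P_2 = 1/(1+e^{-0.0522}) = 0.5130
P_3 = 1/(1+e^{-1.2580}) = 0.7787
P_4 = 1/(1+e^{-3.7180}) = 0.9763
E[score] = 0.1279 + 0.5130 + 0.7787 + 0.9763 = 2.3959

2.396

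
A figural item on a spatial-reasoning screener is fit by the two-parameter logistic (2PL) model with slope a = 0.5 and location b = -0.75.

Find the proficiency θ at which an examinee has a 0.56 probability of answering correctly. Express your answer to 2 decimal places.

P(θ) = 1 / (1 + exp(−a(θ − b)))
logit = ln(0.5600/0.4400) = 0.2412
θ = b + logit/(a) = -0.75 + 0.2412/0.5000 = -0.2677

-0.27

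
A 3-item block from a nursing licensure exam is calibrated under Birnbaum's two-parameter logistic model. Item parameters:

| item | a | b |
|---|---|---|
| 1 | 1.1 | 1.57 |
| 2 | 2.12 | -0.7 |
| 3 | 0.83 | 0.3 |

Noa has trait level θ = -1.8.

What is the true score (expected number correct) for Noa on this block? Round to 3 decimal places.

0.261

P(θ) = 1 / (1 + exp(−a(θ − b)))
P_1 = 1/(1+e^{3.7070}) = 0.0240
P_2 = 1/(1+e^{2.3320}) = 0.0885
P_3 = 1/(1+e^{1.7430}) = 0.1489
E[score] = 0.0240 + 0.0885 + 0.1489 = 0.2614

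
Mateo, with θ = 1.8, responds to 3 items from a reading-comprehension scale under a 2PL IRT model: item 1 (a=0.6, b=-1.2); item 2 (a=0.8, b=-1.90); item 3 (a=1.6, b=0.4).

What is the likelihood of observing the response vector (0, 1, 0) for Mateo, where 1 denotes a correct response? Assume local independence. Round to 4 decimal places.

0.0130

P(θ) = 1 / (1 + exp(−a(θ − b)))
P_1 = 1/(1+e^{-1.8000}) = 0.8581
P_2 = 1/(1+e^{-2.9600}) = 0.9507
P_3 = 1/(1+e^{-2.2400}) = 0.9038
L = (1−P_1) × P_2 × (1−P_3) = 0.1419 × 0.9507 × 0.0962 = 0.01298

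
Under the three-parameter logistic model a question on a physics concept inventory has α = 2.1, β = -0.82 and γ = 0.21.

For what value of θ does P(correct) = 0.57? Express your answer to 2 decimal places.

-0.90

P(θ) = γ + (1 − γ) · 1 / (1 + exp(−α(θ − β)))
Remove guessing floor: (0.57 − 0.21)/(1 − 0.21) = 0.4557
logit = ln(0.4557/0.5443) = -0.1777
θ = β + logit/(α) = -0.82 + (-0.1777)/2.1000 = -0.9046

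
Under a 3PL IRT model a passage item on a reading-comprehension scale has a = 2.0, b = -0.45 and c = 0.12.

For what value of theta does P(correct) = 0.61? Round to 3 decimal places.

-0.336

P(theta) = c + (1 − c) · 1 / (1 + exp(−a(theta − b)))
Remove guessing floor: (0.61 − 0.12)/(1 − 0.12) = 0.5568
logit = ln(0.5568/0.4432) = 0.2283
theta = b + logit/(a) = -0.45 + 0.2283/2.0000 = -0.3359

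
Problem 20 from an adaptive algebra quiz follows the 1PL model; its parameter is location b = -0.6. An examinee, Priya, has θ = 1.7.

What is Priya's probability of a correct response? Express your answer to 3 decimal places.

0.909

P(θ) = 1 / (1 + exp(−(θ − b)))
Exponent: (1.7 − (-0.6)) = 2.3000
1/(1 + e^{-2.3000}) = 0.9089
P = 0.9089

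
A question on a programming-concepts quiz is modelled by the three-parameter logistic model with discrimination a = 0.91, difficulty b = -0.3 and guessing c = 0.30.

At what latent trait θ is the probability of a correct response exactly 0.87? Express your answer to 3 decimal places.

1.324

P(θ) = c + (1 − c) · 1 / (1 + exp(−a(θ − b)))
Remove guessing floor: (0.87 − 0.30)/(1 − 0.30) = 0.8143
logit = ln(0.8143/0.1857) = 1.4781
θ = b + logit/(a) = -0.3 + 1.4781/0.9100 = 1.3243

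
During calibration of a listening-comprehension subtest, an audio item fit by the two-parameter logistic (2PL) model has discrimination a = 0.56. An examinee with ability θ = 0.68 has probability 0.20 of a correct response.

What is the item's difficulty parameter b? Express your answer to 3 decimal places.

3.156

P(θ) = 1 / (1 + exp(−a(θ − b)))
logit(0.20) = ln(0.20/0.80) = -1.3863
b = θ − logit/(a) = 0.68 − (-1.3863)/0.5600 = 3.1555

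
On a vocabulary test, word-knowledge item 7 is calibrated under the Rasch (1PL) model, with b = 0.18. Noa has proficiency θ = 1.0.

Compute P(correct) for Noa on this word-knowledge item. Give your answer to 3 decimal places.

0.694

P(θ) = 1 / (1 + exp(−(θ − b)))
Exponent: (1.0 − 0.18) = 0.8200
1/(1 + e^{-0.8200}) = 0.6942
P = 0.6942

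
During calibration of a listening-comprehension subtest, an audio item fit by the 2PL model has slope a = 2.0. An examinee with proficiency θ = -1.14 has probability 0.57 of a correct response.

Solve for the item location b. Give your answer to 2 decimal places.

P(θ) = 1 / (1 + exp(−a(θ − b)))
logit(0.57) = ln(0.57/0.43) = 0.2819
b = θ − logit/(a) = -1.14 − 0.2819/2.0000 = -1.2809

-1.28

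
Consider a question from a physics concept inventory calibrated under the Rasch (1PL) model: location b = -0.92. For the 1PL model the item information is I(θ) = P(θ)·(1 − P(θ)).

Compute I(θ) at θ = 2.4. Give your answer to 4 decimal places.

0.0337

P = 1/(1+e^{-3.3200}) = 0.9651
P(1−P) = 0.9651 × 0.0349 = 0.0337
I = P(1−P) = 0.03367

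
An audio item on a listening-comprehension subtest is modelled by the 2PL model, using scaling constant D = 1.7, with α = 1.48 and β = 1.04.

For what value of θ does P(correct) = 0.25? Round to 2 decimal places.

P(θ) = 1 / (1 + exp(−D·α(θ − β)))
logit = ln(0.2500/0.7500) = -1.0986
θ = β + logit/(1.7·α) = 1.04 + (-1.0986)/2.5160 = 0.6033

0.60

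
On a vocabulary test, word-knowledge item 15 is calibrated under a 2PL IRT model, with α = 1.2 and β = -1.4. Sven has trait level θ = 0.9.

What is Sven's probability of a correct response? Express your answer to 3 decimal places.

0.940

P(θ) = 1 / (1 + exp(−α(θ − β)))
Exponent: 1.2 × (0.9 − (-1.4)) = 2.7600
1/(1 + e^{-2.7600}) = 0.9405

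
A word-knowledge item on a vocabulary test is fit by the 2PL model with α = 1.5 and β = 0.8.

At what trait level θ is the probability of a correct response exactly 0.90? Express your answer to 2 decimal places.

P(θ) = 1 / (1 + exp(−α(θ − β)))
logit = ln(0.9000/0.1000) = 2.1972
θ = β + logit/(α) = 0.8 + 2.1972/1.5000 = 2.2648

2.26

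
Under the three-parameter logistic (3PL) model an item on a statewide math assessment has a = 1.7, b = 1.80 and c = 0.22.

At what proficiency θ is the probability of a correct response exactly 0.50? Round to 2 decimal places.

P(θ) = c + (1 − c) · 1 / (1 + exp(−a(θ − b)))
Remove guessing floor: (0.50 − 0.22)/(1 − 0.22) = 0.3590
logit = ln(0.3590/0.6410) = -0.5798
θ = b + logit/(a) = 1.80 + (-0.5798)/1.7000 = 1.4589

1.46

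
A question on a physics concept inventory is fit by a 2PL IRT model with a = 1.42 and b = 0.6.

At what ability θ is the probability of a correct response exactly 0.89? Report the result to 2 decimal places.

2.07

P(θ) = 1 / (1 + exp(−a(θ − b)))
logit = ln(0.8900/0.1100) = 2.0907
θ = b + logit/(a) = 0.6 + 2.0907/1.4200 = 2.0724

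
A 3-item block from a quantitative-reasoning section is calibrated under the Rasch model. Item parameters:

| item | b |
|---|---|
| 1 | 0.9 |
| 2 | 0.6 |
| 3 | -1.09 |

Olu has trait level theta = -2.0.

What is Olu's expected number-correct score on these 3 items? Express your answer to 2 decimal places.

P(theta) = 1 / (1 + exp(−(theta − b)))
P_1 = 1/(1+e^{2.9000}) = 0.0522
P_2 = 1/(1+e^{2.6000}) = 0.0691
P_3 = 1/(1+e^{0.9100}) = 0.2870
E[score] = 0.0522 + 0.0691 + 0.2870 = 0.4083

0.41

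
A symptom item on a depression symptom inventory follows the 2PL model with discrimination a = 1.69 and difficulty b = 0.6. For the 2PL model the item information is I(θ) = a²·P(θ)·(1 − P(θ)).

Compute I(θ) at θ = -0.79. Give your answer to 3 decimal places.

0.227

P = 1/(1+e^{2.3491}) = 0.0871
P(1−P) = 0.0871 × 0.9129 = 0.0795
I = a² × P(1−P) = 1.69² × 0.0795 = 0.22719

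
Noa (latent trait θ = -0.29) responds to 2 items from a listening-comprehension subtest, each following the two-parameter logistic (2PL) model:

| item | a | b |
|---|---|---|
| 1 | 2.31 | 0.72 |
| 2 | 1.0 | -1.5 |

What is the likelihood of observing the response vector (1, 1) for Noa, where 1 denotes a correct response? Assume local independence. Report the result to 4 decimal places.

0.0681

P(θ) = 1 / (1 + exp(−a(θ − b)))
P_1 = 1/(1+e^{2.3331}) = 0.0884
P_2 = 1/(1+e^{-1.2100}) = 0.7703
L = P_1 × P_2 = 0.0884 × 0.7703 = 0.06811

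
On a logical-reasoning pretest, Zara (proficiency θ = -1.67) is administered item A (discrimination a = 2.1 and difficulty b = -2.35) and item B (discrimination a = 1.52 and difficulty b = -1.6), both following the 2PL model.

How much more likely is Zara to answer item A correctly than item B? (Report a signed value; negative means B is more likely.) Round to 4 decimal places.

P(θ) = 1 / (1 + exp(−a(θ − b)))
P_A = 0.8066
P_B = 0.4734
P_A − P_B = 0.3332

0.3332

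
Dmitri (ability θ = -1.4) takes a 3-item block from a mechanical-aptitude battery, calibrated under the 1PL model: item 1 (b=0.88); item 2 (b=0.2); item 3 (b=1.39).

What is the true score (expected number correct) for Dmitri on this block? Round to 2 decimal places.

P(θ) = 1 / (1 + exp(−(θ − b)))
P_1 = 1/(1+e^{2.2800}) = 0.0928
P_2 = 1/(1+e^{1.6000}) = 0.1680
P_3 = 1/(1+e^{2.7900}) = 0.0579
E[score] = 0.0928 + 0.1680 + 0.0579 = 0.3186

0.32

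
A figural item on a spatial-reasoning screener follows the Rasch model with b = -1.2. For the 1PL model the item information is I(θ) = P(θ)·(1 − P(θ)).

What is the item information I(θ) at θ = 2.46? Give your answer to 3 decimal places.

P = 1/(1+e^{-3.6600}) = 0.9749
P(1−P) = 0.9749 × 0.0251 = 0.0245
I = P(1−P) = 0.02446

0.024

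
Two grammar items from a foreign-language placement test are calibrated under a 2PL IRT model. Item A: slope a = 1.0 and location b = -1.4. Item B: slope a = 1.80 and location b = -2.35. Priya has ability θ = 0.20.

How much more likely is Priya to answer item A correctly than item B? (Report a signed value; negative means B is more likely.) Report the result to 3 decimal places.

P(θ) = 1 / (1 + exp(−a(θ − b)))
P_A = 0.8320
P_B = 0.9899
P_A − P_B = -0.1579

-0.158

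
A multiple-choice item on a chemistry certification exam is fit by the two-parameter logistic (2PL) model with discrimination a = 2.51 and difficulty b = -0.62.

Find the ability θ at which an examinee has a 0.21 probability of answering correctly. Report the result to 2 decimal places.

-1.15

P(θ) = 1 / (1 + exp(−a(θ − b)))
logit = ln(0.2100/0.7900) = -1.3249
θ = b + logit/(a) = -0.62 + (-1.3249)/2.5100 = -1.1479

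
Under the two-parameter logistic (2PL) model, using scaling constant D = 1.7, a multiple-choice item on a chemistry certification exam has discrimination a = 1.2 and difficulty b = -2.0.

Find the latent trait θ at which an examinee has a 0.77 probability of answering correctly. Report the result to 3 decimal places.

-1.408

P(θ) = 1 / (1 + exp(−D·a(θ − b)))
logit = ln(0.7700/0.2300) = 1.2083
θ = b + logit/(1.7·a) = -2.0 + 1.2083/2.0400 = -1.4077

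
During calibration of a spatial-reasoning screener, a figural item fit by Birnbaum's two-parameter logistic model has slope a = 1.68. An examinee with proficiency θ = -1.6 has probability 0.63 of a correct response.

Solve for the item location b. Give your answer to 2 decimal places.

P(θ) = 1 / (1 + exp(−a(θ − b)))
logit(0.63) = ln(0.63/0.37) = 0.5322
b = θ − logit/(a) = -1.6 − 0.5322/1.6800 = -1.9168

-1.92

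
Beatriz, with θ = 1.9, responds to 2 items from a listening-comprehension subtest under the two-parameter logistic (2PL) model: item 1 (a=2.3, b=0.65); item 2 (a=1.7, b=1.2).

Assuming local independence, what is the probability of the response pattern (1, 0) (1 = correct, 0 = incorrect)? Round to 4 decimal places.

P(θ) = 1 / (1 + exp(−a(θ − b)))
P_1 = 1/(1+e^{-2.8750}) = 0.9466
P_2 = 1/(1+e^{-1.1900}) = 0.7667
L = P_1 × (1−P_2) = 0.9466 × 0.2333 = 0.22080

0.2208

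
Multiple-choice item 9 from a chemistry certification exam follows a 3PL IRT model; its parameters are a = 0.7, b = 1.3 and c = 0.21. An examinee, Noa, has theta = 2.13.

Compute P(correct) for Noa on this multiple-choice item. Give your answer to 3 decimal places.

P(theta) = c + (1 − c) · 1 / (1 + exp(−a(theta − b)))
Exponent: 0.7 × (2.13 − 1.3) = 0.5810
1/(1 + e^{-0.5810}) = 0.6413
P = 0.21 + 0.79 × 0.6413 = 0.7166

0.717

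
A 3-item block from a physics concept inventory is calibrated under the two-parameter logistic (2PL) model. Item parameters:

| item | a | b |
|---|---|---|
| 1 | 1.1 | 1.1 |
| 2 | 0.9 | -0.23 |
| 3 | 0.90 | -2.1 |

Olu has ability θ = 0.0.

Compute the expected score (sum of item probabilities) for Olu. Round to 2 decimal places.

P(θ) = 1 / (1 + exp(−a(θ − b)))
P_1 = 1/(1+e^{1.2100}) = 0.2297
P_2 = 1/(1+e^{-0.2070}) = 0.5516
P_3 = 1/(1+e^{-1.8900}) = 0.8688
E[score] = 0.2297 + 0.5516 + 0.8688 = 1.6500

1.65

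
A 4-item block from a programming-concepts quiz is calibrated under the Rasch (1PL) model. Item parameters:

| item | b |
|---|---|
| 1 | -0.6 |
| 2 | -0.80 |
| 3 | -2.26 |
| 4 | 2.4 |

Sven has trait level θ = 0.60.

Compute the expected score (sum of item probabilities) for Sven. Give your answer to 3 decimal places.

P(θ) = 1 / (1 + exp(−(θ − b)))
P_1 = 1/(1+e^{-1.2000}) = 0.7685
P_2 = 1/(1+e^{-1.4000}) = 0.8022
P_3 = 1/(1+e^{-2.8600}) = 0.9458
P_4 = 1/(1+e^{1.8000}) = 0.1419
E[score] = 0.7685 + 0.8022 + 0.9458 + 0.1419 = 2.6584

2.658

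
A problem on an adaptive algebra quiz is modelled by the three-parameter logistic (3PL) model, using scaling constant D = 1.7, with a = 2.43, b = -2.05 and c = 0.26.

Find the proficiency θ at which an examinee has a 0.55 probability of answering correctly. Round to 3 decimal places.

P(θ) = c + (1 − c) · 1 / (1 + exp(−D·a(θ − b)))
Remove guessing floor: (0.55 − 0.26)/(1 − 0.26) = 0.3919
logit = ln(0.3919/0.6081) = -0.4394
θ = b + logit/(1.7·a) = -2.05 + (-0.4394)/4.1310 = -2.1564

-2.156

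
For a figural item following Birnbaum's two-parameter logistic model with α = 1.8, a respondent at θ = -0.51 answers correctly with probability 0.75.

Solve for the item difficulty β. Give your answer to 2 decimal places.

P(θ) = 1 / (1 + exp(−α(θ − β)))
logit(0.75) = ln(0.75/0.25) = 1.0986
β = θ − logit/(α) = -0.51 − 1.0986/1.8000 = -1.1203

-1.12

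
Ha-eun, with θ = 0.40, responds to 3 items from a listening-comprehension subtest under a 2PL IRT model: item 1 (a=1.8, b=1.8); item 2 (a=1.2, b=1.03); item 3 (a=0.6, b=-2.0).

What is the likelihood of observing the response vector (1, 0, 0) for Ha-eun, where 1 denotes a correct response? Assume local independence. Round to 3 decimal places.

0.010

P(θ) = 1 / (1 + exp(−a(θ − b)))
P_1 = 1/(1+e^{2.5200}) = 0.0745
P_2 = 1/(1+e^{0.7560}) = 0.3195
P_3 = 1/(1+e^{-1.4400}) = 0.8085
L = P_1 × (1−P_2) × (1−P_3) = 0.0745 × 0.6805 × 0.1915 = 0.00971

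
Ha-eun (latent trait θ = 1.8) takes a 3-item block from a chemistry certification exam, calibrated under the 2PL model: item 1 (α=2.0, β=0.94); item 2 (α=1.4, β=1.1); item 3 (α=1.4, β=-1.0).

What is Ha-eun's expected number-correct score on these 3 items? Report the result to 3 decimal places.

P(θ) = 1 / (1 + exp(−α(θ − β)))
P_1 = 1/(1+e^{-1.7200}) = 0.8481
P_2 = 1/(1+e^{-0.9800}) = 0.7271
P_3 = 1/(1+e^{-3.9200}) = 0.9805
E[score] = 0.8481 + 0.7271 + 0.9805 = 2.5558

2.556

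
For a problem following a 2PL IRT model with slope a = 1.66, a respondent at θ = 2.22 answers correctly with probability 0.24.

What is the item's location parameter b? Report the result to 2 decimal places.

P(θ) = 1 / (1 + exp(−a(θ − b)))
logit(0.24) = ln(0.24/0.76) = -1.1527
b = θ − logit/(a) = 2.22 − (-1.1527)/1.6600 = 2.9144

2.91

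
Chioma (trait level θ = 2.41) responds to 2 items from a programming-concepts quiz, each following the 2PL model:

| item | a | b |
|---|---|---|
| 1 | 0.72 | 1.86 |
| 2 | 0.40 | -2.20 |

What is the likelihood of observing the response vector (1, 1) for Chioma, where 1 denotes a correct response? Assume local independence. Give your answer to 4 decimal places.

P(θ) = 1 / (1 + exp(−a(θ − b)))
P_1 = 1/(1+e^{-0.3960}) = 0.5977
P_2 = 1/(1+e^{-1.8440}) = 0.8634
L = P_1 × P_2 = 0.5977 × 0.8634 = 0.51609

0.5161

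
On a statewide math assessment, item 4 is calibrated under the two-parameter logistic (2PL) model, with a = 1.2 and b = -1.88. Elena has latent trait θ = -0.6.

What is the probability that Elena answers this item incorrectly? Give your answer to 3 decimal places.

P(θ) = 1 / (1 + exp(−a(θ − b)))
Exponent: 1.2 × (-0.6 − (-1.88)) = 1.5360
1/(1 + e^{-1.5360}) = 0.8229
P(incorrect) = 1 − 0.8229 = 0.1771

0.177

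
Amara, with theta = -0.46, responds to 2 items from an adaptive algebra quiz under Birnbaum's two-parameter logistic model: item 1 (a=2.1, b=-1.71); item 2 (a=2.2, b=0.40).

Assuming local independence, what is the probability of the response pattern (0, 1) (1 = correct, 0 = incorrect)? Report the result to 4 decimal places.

P(theta) = 1 / (1 + exp(−a(theta − b)))
P_1 = 1/(1+e^{-2.6250}) = 0.9325
P_2 = 1/(1+e^{1.8920}) = 0.1310
L = (1−P_1) × P_2 = 0.0675 × 0.1310 = 0.00885

0.0088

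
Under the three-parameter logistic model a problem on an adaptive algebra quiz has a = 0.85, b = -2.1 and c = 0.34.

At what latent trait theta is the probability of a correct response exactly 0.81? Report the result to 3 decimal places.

P(theta) = c + (1 − c) · 1 / (1 + exp(−a(theta − b)))
Remove guessing floor: (0.81 − 0.34)/(1 − 0.34) = 0.7121
logit = ln(0.7121/0.2879) = 0.9057
theta = b + logit/(a) = -2.1 + 0.9057/0.8500 = -1.0345

-1.034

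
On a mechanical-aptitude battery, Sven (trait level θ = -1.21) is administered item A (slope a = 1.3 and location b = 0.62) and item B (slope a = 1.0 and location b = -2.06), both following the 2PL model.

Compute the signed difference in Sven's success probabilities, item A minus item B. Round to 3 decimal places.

P(θ) = 1 / (1 + exp(−a(θ − b)))
P_A = 0.0848
P_B = 0.7006
P_A − P_B = -0.6158

-0.616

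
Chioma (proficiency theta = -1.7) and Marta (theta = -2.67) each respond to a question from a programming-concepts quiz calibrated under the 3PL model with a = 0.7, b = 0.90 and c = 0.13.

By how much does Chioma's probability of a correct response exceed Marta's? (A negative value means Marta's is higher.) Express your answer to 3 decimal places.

P(theta) = c + (1 − c) · 1 / (1 + exp(−a(theta − b)))
P(Chioma) = 0.2513  [exponent -1.8200]
P(Marta) = 0.1961  [exponent -2.4990]
Difference = 0.2513 − 0.1961 = 0.0552

0.055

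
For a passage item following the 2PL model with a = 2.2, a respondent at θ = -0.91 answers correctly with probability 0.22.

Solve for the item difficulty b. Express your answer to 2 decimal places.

P(θ) = 1 / (1 + exp(−a(θ − b)))
logit(0.22) = ln(0.22/0.78) = -1.2657
b = θ − logit/(a) = -0.91 − (-1.2657)/2.2000 = -0.3347

-0.33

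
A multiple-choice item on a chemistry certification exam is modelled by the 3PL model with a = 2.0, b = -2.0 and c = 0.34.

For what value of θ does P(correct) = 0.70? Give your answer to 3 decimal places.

P(θ) = c + (1 − c) · 1 / (1 + exp(−a(θ − b)))
Remove guessing floor: (0.70 − 0.34)/(1 − 0.34) = 0.5455
logit = ln(0.5455/0.4545) = 0.1823
θ = b + logit/(a) = -2.0 + 0.1823/2.0000 = -1.9088

-1.909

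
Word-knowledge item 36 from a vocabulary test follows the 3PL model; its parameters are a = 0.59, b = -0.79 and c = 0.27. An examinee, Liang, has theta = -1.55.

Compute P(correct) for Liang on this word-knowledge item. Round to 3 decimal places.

0.555

P(theta) = c + (1 − c) · 1 / (1 + exp(−a(theta − b)))
Exponent: 0.59 × (-1.55 − (-0.79)) = -0.4484
1/(1 + e^{0.4484}) = 0.3897
P = 0.27 + 0.73 × 0.3897 = 0.5545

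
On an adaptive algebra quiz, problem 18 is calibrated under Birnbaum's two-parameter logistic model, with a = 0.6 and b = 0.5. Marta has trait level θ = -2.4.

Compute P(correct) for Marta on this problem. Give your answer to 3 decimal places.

P(θ) = 1 / (1 + exp(−a(θ − b)))
Exponent: 0.6 × (-2.4 − 0.5) = -1.7400
1/(1 + e^{1.7400}) = 0.1493

0.149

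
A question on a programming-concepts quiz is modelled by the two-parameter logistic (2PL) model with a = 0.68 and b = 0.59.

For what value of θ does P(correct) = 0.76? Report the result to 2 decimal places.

2.29

P(θ) = 1 / (1 + exp(−a(θ − b)))
logit = ln(0.7600/0.2400) = 1.1527
θ = b + logit/(a) = 0.59 + 1.1527/0.6800 = 2.2851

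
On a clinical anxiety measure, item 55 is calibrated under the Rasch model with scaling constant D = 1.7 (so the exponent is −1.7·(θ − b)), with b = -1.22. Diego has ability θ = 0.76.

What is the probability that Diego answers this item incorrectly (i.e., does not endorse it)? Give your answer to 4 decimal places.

P(θ) = 1 / (1 + exp(−D·(θ − b)))
Exponent: 1.7 × (0.76 − (-1.22)) = 3.3660
1/(1 + e^{-3.3660}) = 0.9666
P = 0.9666
P(incorrect) = 1 − 0.9666 = 0.0334

0.0334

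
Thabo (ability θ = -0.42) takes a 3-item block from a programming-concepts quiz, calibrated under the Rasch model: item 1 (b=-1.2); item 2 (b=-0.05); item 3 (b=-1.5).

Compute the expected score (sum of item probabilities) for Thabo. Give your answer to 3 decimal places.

P(θ) = 1 / (1 + exp(−(θ − b)))
P_1 = 1/(1+e^{-0.7800}) = 0.6857
P_2 = 1/(1+e^{0.3700}) = 0.4085
P_3 = 1/(1+e^{-1.0800}) = 0.7465
E[score] = 0.6857 + 0.4085 + 0.7465 = 1.8407

1.841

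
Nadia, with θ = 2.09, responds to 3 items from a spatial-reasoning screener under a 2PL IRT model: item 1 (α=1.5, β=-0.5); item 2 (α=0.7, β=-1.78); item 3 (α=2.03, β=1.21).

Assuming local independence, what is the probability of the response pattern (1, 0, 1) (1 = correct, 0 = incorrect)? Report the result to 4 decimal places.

0.0524

P(θ) = 1 / (1 + exp(−α(θ − β)))
P_1 = 1/(1+e^{-3.8850}) = 0.9799
P_2 = 1/(1+e^{-2.7090}) = 0.9376
P_3 = 1/(1+e^{-1.7864}) = 0.8565
L = P_1 × (1−P_2) × P_3 = 0.9799 × 0.0624 × 0.8565 = 0.05241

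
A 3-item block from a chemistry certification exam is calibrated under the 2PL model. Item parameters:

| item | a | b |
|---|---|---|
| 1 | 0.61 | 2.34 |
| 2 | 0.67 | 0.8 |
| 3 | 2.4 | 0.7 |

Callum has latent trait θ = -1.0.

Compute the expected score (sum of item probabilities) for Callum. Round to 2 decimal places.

0.36

P(θ) = 1 / (1 + exp(−a(θ − b)))
P_1 = 1/(1+e^{2.0374}) = 0.1153
P_2 = 1/(1+e^{1.2060}) = 0.2304
P_3 = 1/(1+e^{4.0800}) = 0.0166
E[score] = 0.1153 + 0.2304 + 0.0166 = 0.3624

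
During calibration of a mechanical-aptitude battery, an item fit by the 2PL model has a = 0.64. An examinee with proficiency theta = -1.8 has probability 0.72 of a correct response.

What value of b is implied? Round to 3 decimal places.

-3.276

P(theta) = 1 / (1 + exp(−a(theta − b)))
logit(0.72) = ln(0.72/0.28) = 0.9445
b = theta − logit/(a) = -1.8 − 0.9445/0.6400 = -3.2757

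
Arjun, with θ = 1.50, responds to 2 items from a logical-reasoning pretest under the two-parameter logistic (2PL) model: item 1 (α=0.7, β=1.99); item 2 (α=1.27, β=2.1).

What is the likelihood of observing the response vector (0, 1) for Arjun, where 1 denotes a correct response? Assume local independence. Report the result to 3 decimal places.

P(θ) = 1 / (1 + exp(−α(θ − β)))
P_1 = 1/(1+e^{0.3430}) = 0.4151
P_2 = 1/(1+e^{0.7620}) = 0.3182
L = (1−P_1) × P_2 = 0.5849 × 0.3182 = 0.18613

0.186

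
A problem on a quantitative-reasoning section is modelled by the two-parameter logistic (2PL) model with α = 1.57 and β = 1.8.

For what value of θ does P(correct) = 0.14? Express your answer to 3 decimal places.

0.644

P(θ) = 1 / (1 + exp(−α(θ − β)))
logit = ln(0.1400/0.8600) = -1.8153
θ = β + logit/(α) = 1.8 + (-1.8153)/1.5700 = 0.6438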